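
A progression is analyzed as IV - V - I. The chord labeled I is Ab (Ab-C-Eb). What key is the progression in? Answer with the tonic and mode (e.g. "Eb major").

The chord Ab is a major triad rooted on Ab; its label is I.
If Ab is scale degree 1 and the mode makes that degree carry a major triad, the tonic is Ab and the mode is major.

Ab major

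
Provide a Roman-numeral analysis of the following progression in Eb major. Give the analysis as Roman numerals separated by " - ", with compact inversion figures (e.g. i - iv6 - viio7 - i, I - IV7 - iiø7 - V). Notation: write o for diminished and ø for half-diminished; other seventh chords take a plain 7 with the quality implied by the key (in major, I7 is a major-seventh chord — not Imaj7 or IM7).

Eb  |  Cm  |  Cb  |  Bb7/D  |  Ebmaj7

Eb has root Eb, degree 1 in Eb major, so I.
Cm: minor triad on C = scale degree 6 → vi.
Cb: Cb with this quality isn't in the key; it's bVI, borrowed from the parallel minor.
Bb7/D has root Bb, degree 5 in Eb major, so V65.
Ebmaj7: root Eb is the tonic; major seventh chord there is I7.

I - vi - bVI - V65 - I7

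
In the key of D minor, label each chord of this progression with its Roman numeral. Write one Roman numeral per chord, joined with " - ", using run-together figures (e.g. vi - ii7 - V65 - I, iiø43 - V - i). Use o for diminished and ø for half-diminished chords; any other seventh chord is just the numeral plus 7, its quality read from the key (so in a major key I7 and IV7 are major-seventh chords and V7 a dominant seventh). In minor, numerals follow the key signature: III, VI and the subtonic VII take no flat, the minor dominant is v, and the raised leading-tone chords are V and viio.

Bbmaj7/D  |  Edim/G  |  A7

VI65 - iio6 - V7

Bbmaj7/D: major seventh chord on Bb = scale degree 6 → VI65.
Edim/G has root E, degree 2 in D minor, so iio6.
A7 has root A, degree 5 in D minor, so V7.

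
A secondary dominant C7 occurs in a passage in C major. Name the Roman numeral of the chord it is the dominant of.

IV

The chord is a dominant seventh chord on C.
A dominant resolves down a perfect fifth: C → F. In C major, F is scale degree 4, i.e. IV.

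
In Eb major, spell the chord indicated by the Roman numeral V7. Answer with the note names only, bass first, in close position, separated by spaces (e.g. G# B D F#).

Bb D F Ab

The numeral's case and figure indicate a dominant seventh chord. In Eb major its root, the fifth degree, is Bb.
That chord is spelled Bb-D-F-Ab.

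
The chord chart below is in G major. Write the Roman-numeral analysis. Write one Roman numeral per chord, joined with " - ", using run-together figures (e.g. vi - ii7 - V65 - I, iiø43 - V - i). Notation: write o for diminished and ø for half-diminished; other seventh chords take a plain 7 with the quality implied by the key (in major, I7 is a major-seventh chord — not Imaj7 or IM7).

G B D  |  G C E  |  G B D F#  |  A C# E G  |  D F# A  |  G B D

I - IV64 - I7 - V7/V - V - I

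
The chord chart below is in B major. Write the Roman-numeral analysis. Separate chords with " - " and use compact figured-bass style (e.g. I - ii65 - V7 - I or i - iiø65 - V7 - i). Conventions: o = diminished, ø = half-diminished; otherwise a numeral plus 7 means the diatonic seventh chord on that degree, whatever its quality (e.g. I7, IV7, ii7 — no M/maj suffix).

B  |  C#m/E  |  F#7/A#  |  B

I - ii6 - V65 - I

B: major triad on B = scale degree 1 → I.
C#m/E: minor triad on C# = scale degree 2 → ii6.
F#7/A# has root F#, degree 5 in B major, so V65.
B has root B, degree 1 in B major, so I.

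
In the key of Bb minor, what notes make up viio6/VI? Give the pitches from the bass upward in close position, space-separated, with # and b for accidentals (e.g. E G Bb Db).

viio6/VI is a secondary leading-tone chord. The target VI is Gb in Bb minor; the applied chord is rooted a semitone below, on F.
Building a diminished triad on F gives F-Ab-Cb.
With the 6 figure the chord is in first inversion; from the bass Ab upward in close position it reads Ab-Cb-F.

Ab Cb F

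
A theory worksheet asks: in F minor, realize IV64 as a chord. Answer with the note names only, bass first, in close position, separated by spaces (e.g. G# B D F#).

F Bb D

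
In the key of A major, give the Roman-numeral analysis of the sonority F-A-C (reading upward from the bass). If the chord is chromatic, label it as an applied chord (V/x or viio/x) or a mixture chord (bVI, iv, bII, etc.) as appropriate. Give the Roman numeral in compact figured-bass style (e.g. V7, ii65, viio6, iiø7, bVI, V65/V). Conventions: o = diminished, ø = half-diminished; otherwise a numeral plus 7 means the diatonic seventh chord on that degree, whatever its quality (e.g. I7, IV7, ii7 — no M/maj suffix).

bVI

Stacked in thirds the chord is F-A-C: a major triad on F.
F is the lowered sixth degree of A major (diatonic 6 would be F#). This is a major triad on the lowered sixth degree, borrowed from the parallel minor.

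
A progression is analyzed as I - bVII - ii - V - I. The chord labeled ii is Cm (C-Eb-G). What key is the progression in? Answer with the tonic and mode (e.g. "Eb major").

Bb major

ii is given as C-Eb-G — a minor triad with root C.
Counting down one scale step from C places the tonic on Bb; a minor triad on degree 2 is diatonic only in major.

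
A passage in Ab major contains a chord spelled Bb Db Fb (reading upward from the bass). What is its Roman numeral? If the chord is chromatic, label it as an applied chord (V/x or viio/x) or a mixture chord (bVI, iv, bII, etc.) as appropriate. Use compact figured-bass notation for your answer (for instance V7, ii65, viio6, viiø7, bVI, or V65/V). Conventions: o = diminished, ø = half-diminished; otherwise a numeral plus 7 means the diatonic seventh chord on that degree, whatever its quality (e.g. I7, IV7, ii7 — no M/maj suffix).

iio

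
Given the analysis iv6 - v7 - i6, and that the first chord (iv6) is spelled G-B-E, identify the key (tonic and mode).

B minor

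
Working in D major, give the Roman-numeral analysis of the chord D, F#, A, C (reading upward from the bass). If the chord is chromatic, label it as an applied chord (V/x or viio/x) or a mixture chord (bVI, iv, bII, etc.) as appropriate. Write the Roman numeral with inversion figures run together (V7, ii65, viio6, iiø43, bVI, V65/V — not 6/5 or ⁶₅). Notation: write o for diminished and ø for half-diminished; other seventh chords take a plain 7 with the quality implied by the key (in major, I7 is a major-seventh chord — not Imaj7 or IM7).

The pitches D-F#-A-C form a dominant seventh chord rooted on D.
D is not a diatonic chord root with this quality in D major, but it lies a perfect fifth above G (IV), so the chord functions as an applied dominant of IV.

V7/IV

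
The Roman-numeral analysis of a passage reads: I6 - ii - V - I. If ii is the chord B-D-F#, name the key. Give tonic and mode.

A major

The chord Bm is a minor triad rooted on B; its label is ii.
ii on B implies B is the supertonic; that puts the tonic at A, and the lowercase numeral fits major mode.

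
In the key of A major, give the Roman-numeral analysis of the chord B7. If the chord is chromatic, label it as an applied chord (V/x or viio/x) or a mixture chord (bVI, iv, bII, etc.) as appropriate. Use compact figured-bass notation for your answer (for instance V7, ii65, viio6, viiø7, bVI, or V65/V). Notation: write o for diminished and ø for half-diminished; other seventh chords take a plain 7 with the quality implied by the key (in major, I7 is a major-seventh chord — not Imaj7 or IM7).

Stacked in thirds the chord is B-D#-F#-A: a dominant seventh chord on B.
B is not a diatonic chord root with this quality in A major, but it lies a perfect fifth above E (V), so the chord functions as an applied dominant of V.

V7/V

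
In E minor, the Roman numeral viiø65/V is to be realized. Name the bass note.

The applied chord viiø65/V is rooted on A#: A#-C#-E-G#.
The figure 65 means first inversion — the third is in the bass.

C#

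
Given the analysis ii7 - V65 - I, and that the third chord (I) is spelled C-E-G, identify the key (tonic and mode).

C major

The anchor chord is a major triad on C, labeled I.
If C is scale degree 1 and the mode makes that degree carry a major triad, the tonic is C and the mode is major.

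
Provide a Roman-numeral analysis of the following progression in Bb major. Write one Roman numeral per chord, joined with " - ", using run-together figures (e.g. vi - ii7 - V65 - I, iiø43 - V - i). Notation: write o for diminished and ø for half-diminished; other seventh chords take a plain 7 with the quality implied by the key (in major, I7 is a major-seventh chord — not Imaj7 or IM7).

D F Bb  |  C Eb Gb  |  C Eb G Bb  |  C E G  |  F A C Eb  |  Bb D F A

D-F-Bb has root Bb, degree 1 in Bb major, so I6.
C-Eb-Gb: diminished triad on C — chromatic; iio (borrowed from the parallel minor).
C-Eb-G-Bb has root C, degree 2 in Bb major, so ii7.
C-E-G: chromatic; C is V of V, so V/V.
F-A-C-Eb: dominant seventh chord on F = scale degree 5 → V7.
Bb-D-F-A: root Bb is the tonic; major seventh chord there is I7.

I6 - iio - ii7 - V/V - V7 - I7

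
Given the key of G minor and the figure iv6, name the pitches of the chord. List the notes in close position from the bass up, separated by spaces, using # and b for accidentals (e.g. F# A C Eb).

Eb G C

In G minor, the fourth degree is C, and the diatonic chord built there is a minor triad.
That chord is spelled C-Eb-G.
The figured bass 6 indicates first inversion, placing the third (Eb) in the bass: Eb-G-C.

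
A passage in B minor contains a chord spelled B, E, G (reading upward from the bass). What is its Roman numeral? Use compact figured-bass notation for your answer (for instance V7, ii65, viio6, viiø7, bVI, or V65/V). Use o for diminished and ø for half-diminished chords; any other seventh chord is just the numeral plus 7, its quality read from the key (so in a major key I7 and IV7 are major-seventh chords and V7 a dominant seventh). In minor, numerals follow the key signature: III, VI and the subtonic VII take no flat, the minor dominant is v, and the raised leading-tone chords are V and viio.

The pitches E-G-B form a minor triad rooted on E.
E is scale degree 4 in B minor, and a minor triad on that degree is written iv.
With B in the bass the chord is in second inversion, so the figured bass is 64.

iv64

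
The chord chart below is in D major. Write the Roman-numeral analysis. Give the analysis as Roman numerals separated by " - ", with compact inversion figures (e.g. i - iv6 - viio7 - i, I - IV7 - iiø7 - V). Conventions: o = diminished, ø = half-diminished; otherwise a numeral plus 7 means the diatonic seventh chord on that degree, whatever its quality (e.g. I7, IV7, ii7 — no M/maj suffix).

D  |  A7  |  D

I - V7 - I

D has root D, degree 1 in D major, so I.
A7 has root A, degree 5 in D major, so V7.
D: major triad on D = scale degree 1 → I.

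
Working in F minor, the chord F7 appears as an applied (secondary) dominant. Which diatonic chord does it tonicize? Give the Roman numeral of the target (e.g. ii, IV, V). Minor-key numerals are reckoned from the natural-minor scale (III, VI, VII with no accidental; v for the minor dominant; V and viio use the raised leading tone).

The chord is a dominant seventh chord on F.
A dominant resolves down a perfect fifth: F → Bb. In F minor, Bb is scale degree 4, i.e. iv.

iv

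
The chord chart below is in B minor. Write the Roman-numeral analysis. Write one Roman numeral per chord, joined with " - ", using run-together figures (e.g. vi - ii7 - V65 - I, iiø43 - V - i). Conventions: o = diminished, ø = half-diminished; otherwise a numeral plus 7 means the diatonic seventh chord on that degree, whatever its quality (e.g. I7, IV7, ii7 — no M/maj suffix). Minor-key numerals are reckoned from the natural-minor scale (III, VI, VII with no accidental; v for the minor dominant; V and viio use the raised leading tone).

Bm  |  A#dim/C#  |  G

Bm has root B, degree 1 in B minor, so i.
A#dim/C#: root A# is the leading tone; diminished triad there is viio6.
G has root G, degree 6 in B minor, so VI.

i - viio6 - VI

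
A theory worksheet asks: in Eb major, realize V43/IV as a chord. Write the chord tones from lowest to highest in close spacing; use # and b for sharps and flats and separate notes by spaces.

Bb Db Eb G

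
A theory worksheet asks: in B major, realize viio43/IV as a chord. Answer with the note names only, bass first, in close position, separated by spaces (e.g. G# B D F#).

viio43/IV is a secondary leading-tone chord. The target IV is E in B major; the applied chord is rooted a semitone below, on D#.
Building a fully diminished seventh chord on D# gives D#-F#-A-C.
With the 43 figure the chord is in second inversion; from the bass A upward in close position it reads A-C-D#-F#.

A C D# F#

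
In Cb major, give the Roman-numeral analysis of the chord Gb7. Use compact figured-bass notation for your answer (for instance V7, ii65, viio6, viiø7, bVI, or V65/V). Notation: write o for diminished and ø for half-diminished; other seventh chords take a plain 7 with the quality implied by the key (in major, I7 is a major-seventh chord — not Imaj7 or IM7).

The pitches Gb-Bb-Db-Fb form a dominant seventh chord rooted on Gb.
Gb is scale degree 5 in Cb major, and a dominant seventh chord on that degree is written V7.

V7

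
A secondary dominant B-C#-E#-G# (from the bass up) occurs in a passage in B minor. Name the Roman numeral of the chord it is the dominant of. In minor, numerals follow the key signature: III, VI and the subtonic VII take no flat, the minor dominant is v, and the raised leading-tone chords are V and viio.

V

The chord is a dominant seventh chord on C#.
A dominant resolves down a perfect fifth: C# → F#. In B minor, F# is scale degree 5, i.e. V.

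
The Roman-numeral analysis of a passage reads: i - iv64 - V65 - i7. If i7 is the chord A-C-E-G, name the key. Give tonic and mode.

A minor

The chord Am7 is a minor seventh chord rooted on A; its label is i7.
If A is scale degree 1 and the mode makes that degree carry a minor seventh chord, the tonic is A and the mode is minor.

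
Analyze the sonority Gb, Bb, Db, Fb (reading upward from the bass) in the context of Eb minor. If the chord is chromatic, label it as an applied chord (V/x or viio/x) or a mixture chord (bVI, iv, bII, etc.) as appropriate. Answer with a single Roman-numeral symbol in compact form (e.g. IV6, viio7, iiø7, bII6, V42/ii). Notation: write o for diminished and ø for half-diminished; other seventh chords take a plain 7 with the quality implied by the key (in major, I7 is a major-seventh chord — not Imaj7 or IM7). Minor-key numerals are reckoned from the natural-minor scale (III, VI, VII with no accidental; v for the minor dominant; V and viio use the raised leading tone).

V7/VI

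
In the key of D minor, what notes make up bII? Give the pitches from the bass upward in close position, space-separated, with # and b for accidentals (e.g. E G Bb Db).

bII is the Neapolitan chord — a major triad on the lowered second degree. In D minor that root is Eb.
So the chord is Eb-G-Bb, a major triad.

Eb G Bb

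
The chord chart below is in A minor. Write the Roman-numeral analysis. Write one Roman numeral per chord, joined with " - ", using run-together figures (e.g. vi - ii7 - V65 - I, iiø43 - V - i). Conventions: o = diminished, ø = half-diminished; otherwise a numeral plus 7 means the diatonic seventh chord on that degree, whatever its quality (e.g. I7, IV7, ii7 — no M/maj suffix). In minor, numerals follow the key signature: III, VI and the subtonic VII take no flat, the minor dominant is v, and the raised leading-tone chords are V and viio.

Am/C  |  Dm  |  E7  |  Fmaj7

Am/C has root A, degree 1 in A minor, so i6.
Dm: minor triad on D = scale degree 4 → iv.
E7 has root E, degree 5 in A minor, so V7.
Fmaj7 has root F, degree 6 in A minor, so VI7.

i6 - iv - V7 - VI7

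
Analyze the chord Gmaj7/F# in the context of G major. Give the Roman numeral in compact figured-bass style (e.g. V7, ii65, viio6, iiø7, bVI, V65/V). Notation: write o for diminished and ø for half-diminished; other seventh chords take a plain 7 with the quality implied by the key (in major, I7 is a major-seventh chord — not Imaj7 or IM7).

I42

The pitches G-B-D-F# form a major seventh chord rooted on G.
In G major, G is the tonic; the diatonic major seventh chord there is I7.
With F# in the bass the chord is in third inversion, so the figured bass is 42.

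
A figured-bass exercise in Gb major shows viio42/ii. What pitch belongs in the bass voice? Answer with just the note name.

Fb

The applied chord viio42/ii is rooted on G: G-Bb-Db-Fb.
The figure 42 means third inversion — the seventh is in the bass.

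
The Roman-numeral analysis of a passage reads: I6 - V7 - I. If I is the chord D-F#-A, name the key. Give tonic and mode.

I is given as D-F#-A — a major triad with root D.
If D is scale degree 1 and the mode makes that degree carry a major triad, the tonic is D and the mode is major.

D major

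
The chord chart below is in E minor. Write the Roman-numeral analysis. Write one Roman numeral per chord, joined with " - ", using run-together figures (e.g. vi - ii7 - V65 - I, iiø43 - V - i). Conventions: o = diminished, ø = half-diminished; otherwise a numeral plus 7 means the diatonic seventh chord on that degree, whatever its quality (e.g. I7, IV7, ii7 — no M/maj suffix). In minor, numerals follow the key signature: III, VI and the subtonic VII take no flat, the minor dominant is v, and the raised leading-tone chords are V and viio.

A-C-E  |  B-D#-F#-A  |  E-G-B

A-C-E: minor triad on A = scale degree 4 → iv.
B-D#-F#-A: dominant seventh chord on B = scale degree 5 → V7.
E-G-B: minor triad on E = scale degree 1 → i.

iv - V7 - i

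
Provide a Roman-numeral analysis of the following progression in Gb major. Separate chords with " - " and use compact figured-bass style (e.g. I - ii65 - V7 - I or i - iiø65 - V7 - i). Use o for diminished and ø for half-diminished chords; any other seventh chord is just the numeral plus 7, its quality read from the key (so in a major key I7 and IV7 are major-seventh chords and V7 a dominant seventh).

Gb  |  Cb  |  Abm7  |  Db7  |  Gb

I - IV - ii7 - V7 - I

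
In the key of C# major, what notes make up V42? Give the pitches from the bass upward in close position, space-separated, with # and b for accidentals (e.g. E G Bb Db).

The numeral's case and figure indicate a dominant seventh chord. In C# major its root, scale degree 5, is G#.
That chord is spelled G#-B#-D#-F#.
The figured bass 42 indicates third inversion, placing the seventh (F#) in the bass: F#-G#-B#-D#.

F# G# B# D#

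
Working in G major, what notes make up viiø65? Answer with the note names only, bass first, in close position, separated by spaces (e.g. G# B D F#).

A C E F#

In G major, scale degree 7 is F#, and the diatonic chord built there is a half-diminished seventh chord.
That chord is spelled F#-A-C-E.
With the 65 figure the chord is in first inversion; from the bass A upward in close position it reads A-C-E-F#.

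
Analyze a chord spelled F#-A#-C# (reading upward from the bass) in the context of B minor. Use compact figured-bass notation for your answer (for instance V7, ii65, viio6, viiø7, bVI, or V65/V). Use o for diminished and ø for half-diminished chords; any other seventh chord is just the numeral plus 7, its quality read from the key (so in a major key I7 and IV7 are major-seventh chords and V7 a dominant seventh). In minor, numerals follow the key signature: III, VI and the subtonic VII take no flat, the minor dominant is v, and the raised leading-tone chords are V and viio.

V

Stacked in thirds the chord is F#-A#-C#: a major triad on F#.
In B minor, F# is the dominant; the diatonic major triad there is V.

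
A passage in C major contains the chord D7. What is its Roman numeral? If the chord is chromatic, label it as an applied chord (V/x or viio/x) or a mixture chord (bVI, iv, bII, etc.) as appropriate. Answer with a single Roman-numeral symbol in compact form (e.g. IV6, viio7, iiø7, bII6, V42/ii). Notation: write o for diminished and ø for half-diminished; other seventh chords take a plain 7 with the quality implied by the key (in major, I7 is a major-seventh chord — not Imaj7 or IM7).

V7/V

The pitches D-F#-A-C form a dominant seventh chord rooted on D.
D is not a diatonic chord root with this quality in C major, but it lies a perfect fifth above G (V), so the chord functions as an applied dominant of V.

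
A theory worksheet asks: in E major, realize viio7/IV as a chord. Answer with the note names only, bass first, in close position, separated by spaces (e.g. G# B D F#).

G# B D F

The slash marks an applied leading-tone chord: viio of IV. In E major, IV is A, so the leading tone to it is G#, a half step below.
Building a fully diminished seventh chord on G# gives G#-B-D-F.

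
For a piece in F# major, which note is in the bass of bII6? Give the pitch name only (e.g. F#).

B

bII in F# major has root G; the chord is G-B-D.
The figure 6 means first inversion — the third is in the bass.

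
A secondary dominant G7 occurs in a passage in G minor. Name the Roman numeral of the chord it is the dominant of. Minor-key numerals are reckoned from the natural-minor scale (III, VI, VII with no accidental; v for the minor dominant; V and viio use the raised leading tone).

The chord is a dominant seventh chord on G.
A dominant resolves down a perfect fifth: G → C. In G minor, C is scale degree 4, i.e. iv.

iv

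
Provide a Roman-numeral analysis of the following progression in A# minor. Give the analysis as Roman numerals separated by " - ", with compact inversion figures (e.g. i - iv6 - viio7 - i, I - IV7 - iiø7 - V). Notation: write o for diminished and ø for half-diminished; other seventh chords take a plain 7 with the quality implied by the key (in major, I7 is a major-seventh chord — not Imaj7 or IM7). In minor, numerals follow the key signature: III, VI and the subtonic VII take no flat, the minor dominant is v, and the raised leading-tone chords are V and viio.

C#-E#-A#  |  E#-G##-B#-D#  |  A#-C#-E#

C#-E#-A# has root A#, degree 1 in A# minor, so i6.
E#-G##-B#-D#: root E# is the dominant; dominant seventh chord there is V7.
A#-C#-E# has root A#, degree 1 in A# minor, so i.

i6 - V7 - i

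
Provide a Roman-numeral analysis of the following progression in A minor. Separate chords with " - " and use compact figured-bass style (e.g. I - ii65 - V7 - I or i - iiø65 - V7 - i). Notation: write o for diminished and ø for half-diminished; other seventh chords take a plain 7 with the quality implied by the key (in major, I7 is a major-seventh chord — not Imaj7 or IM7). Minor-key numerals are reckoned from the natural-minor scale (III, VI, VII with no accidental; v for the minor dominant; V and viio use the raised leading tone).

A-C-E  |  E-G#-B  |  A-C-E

i - V - i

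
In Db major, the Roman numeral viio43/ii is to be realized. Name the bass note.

Ab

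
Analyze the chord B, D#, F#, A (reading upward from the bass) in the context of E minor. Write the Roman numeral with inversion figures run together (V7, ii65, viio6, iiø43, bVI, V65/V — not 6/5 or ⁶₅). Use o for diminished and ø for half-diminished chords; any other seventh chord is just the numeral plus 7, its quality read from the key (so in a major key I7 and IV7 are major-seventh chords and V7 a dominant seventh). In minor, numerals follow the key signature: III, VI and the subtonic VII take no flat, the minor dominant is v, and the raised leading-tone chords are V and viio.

V7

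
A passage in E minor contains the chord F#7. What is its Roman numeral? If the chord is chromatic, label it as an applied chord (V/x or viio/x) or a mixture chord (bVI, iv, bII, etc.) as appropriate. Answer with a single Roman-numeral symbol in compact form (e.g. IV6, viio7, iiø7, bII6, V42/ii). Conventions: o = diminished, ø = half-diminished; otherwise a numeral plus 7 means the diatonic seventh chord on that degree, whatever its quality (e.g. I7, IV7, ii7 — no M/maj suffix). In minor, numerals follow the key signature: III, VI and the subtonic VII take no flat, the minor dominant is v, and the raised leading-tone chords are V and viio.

The pitches F#-A#-C#-E form a dominant seventh chord rooted on F#.
F# is not a diatonic chord root with this quality in E minor, but it lies a perfect fifth above B (V), so the chord functions as an applied dominant of V.

V7/V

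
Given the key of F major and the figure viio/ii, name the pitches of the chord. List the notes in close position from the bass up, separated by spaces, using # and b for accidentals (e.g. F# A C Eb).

viio/ii is a secondary leading-tone chord. The target ii is G in F major; the applied chord is rooted a semitone below, on F#.
Building a diminished triad on F# gives F#-A-C.

F# A C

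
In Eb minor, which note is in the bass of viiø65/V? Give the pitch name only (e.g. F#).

C

The applied chord viiø65/V is rooted on A: A-C-Eb-G.
The figure 65 means first inversion — the third is in the bass.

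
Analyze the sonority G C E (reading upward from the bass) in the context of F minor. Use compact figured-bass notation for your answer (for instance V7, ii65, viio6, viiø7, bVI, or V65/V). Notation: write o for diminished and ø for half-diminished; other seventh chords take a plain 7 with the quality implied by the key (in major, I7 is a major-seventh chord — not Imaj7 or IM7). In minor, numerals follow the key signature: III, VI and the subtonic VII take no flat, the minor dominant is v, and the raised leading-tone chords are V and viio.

The pitches C-E-G form a major triad rooted on C.
In F minor, C is the dominant; the diatonic major triad there is V.
With G in the bass the chord is in second inversion, so the figured bass is 64.

V64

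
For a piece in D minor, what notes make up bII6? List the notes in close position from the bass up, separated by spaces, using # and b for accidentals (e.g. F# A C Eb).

Scale degree 2 in D minor is E; lowering it a half step gives Eb. bII6 is the Neapolitan sixth — a major triad on the lowered second degree, here in its customary first inversion.
So the chord is Eb-G-Bb.
With the 6 figure the chord is in first inversion; from the bass G upward in close position it reads G-Bb-Eb.

G Bb Eb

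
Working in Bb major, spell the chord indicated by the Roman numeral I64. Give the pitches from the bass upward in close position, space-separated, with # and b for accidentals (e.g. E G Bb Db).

In Bb major, the first degree is Bb, and the diatonic chord built there is a major triad.
That chord is spelled Bb-D-F.
The figured bass 64 indicates second inversion, placing the fifth (F) in the bass: F-Bb-D.

F Bb D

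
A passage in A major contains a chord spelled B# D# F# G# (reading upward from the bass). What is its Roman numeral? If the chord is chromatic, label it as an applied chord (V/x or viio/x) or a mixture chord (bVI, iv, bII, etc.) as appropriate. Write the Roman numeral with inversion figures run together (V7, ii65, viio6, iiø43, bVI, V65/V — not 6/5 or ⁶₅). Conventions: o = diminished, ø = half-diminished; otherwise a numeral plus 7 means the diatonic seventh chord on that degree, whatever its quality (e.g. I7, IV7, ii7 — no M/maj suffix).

V65/iii

The pitches G#-B#-D#-F# form a dominant seventh chord rooted on G#.
G# is not a diatonic chord root with this quality in A major, but it lies a perfect fifth above C# (iii), so the chord functions as an applied dominant of iii.
With B# in the bass the chord is in first inversion, so the figured bass is 65.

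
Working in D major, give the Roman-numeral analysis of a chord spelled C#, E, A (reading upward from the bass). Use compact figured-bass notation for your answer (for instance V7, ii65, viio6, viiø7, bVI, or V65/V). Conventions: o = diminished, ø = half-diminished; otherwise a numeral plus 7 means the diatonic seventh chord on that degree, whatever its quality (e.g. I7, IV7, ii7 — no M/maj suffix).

V6

Stacked in thirds the chord is A-C#-E: a major triad on A.
In D major, A is the dominant; the diatonic major triad there is V.
With C# in the bass the chord is in first inversion, so the figured bass is 6.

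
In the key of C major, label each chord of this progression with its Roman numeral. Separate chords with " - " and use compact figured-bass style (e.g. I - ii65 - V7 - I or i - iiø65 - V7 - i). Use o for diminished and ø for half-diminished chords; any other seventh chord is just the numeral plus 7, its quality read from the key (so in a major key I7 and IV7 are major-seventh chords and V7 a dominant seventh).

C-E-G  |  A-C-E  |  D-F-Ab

C-E-G: root C is the tonic; major triad there is I.
A-C-E: minor triad on A = scale degree 6 → vi.
D-F-Ab is non-diatonic — iio, a mixture chord from C minor.

I - vi - iio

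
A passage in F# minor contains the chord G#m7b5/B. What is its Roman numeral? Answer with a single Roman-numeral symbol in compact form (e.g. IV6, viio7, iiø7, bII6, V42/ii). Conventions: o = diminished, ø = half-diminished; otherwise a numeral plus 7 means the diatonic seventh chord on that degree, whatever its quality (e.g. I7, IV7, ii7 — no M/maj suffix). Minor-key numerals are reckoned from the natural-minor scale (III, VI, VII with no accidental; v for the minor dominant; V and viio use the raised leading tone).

iiø65

The pitches G#-B-D-F# form a half-diminished seventh chord rooted on G#.
G# is scale degree 2 in F# minor, and a half-diminished seventh chord on that degree is written iiø7.
With B in the bass the chord is in first inversion, so the figured bass is 65.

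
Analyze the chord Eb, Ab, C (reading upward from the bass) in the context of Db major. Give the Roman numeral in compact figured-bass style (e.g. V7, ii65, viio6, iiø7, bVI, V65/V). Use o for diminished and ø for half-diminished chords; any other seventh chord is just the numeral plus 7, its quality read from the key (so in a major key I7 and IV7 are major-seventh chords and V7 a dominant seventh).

V64

The pitches Ab-C-Eb form a major triad rooted on Ab.
In Db major, Ab is the dominant; the diatonic major triad there is V.
With Eb in the bass the chord is in second inversion, so the figured bass is 64.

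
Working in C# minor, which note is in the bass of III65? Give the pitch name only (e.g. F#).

III in C# minor has root E; the chord is E-G#-B-D#.
The figure 65 means first inversion — the third is in the bass.

G#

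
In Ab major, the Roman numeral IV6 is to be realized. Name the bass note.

F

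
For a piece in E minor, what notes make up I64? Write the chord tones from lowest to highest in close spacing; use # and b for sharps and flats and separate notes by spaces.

B E G#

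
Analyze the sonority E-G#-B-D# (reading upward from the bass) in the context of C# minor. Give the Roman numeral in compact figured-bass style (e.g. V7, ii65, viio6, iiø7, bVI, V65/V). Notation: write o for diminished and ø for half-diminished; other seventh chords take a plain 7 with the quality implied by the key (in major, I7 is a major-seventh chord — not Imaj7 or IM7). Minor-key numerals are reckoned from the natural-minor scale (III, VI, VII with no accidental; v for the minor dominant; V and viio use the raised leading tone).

Stacked in thirds the chord is E-G#-B-D#: a major seventh chord on E.
E is scale degree 3 in C# minor, and a major seventh chord on that degree is written III7.

III7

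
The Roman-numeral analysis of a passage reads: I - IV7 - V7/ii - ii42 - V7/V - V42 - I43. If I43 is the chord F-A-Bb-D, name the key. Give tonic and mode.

Bb major

I43 is given as F-A-Bb-D — a major seventh chord with root Bb.
If Bb is scale degree 1 and the mode makes that degree carry a major seventh chord, the tonic is Bb and the mode is major.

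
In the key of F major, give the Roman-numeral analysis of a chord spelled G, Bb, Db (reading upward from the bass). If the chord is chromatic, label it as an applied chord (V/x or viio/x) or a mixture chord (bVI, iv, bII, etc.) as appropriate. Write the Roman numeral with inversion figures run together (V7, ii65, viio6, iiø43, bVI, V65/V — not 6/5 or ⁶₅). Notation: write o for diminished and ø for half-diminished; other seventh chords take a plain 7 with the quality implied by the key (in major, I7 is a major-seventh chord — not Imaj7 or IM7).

Stacked in thirds the chord is G-Bb-Db: a diminished triad on G.
G is the second degree of F major. This is the diminished supertonic triad, borrowed from the parallel minor.

iio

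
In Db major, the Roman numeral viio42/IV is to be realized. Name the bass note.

The applied chord viio42/IV is rooted on F: F-Ab-Cb-Ebb.
The figure 42 means third inversion — the seventh is in the bass.

Ebb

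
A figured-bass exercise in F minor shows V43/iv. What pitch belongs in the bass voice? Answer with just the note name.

C

The applied chord V43/iv is rooted on F: F-A-C-Eb.
The figure 43 means second inversion — the fifth is in the bass.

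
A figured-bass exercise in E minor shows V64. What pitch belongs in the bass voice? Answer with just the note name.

F#

V in E minor has root B; the chord is B-D#-F#.
The figure 64 means second inversion — the fifth is in the bass.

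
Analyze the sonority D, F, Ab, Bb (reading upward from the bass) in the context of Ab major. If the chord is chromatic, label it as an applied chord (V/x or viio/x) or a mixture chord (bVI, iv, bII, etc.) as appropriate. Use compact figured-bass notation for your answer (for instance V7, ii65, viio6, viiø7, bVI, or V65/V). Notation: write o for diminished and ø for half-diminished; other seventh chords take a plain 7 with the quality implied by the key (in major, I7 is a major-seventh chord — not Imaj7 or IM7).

Stacked in thirds the chord is Bb-D-F-Ab: a dominant seventh chord on Bb.
Bb is not a diatonic chord root with this quality in Ab major, but it lies a perfect fifth above Eb (V), so the chord functions as an applied dominant of V.
With D in the bass the chord is in first inversion, so the figured bass is 65.

V65/V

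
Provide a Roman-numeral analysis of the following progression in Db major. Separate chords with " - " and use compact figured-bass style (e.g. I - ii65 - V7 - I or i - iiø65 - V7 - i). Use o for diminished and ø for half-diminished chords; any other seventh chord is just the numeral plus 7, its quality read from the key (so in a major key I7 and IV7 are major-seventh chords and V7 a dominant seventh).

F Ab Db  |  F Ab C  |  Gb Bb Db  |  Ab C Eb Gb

I6 - iii - IV - V7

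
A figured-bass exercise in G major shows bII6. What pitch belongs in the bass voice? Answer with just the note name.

C

bII in G major has root Ab; the chord is Ab-C-Eb.
The figure 6 means first inversion — the third is in the bass.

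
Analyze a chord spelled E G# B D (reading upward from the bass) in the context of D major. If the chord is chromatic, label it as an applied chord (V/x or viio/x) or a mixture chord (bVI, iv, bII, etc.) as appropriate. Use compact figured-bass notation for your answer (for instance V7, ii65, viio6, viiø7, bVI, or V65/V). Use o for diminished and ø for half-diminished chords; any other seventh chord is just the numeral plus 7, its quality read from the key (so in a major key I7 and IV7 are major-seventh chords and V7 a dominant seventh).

V7/V

The pitches E-G#-B-D form a dominant seventh chord rooted on E.
E is not a diatonic chord root with this quality in D major, but it lies a perfect fifth above A (V), so the chord functions as an applied dominant of V.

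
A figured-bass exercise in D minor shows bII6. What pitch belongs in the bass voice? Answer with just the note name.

bII in D minor has root Eb; the chord is Eb-G-Bb.
The figure 6 means first inversion — the third is in the bass.

G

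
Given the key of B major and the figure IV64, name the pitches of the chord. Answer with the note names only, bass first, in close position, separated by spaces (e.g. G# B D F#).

B E G#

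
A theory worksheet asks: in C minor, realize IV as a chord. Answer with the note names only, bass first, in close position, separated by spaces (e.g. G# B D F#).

Scale degree 4 in C minor is F; here the chord built on it is altered to a major triad. IV is the major subdominant, borrowed from the parallel major.
So the chord is F-A-C.

F A C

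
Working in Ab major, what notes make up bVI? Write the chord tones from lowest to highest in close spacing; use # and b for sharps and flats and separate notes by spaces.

Scale degree 6 in Ab major is F; lowering it a half step gives Fb. bVI is a major triad on the lowered sixth degree, borrowed from the parallel minor.
So the chord is Fb-Ab-Cb, a major triad.

Fb Ab Cb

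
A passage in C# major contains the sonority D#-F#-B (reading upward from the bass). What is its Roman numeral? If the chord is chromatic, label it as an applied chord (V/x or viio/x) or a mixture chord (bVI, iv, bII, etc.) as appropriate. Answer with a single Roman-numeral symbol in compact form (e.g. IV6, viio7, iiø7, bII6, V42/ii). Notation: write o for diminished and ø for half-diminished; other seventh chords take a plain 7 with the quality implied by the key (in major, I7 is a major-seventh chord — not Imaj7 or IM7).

The pitches B-D#-F# form a major triad rooted on B.
B is the lowered seventh degree of C# major (diatonic 7 would be B#). This is a major triad on the lowered seventh degree (the subtonic), borrowed from the parallel minor.
With D# in the bass the chord is in first inversion, so the figured bass is 6.

bVII6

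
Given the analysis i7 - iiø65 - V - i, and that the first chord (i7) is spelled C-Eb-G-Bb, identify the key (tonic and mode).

C minor

The chord Cm7 is a minor seventh chord rooted on C; its label is i7.
If C is scale degree 1 and the mode makes that degree carry a minor seventh chord, the tonic is C and the mode is minor.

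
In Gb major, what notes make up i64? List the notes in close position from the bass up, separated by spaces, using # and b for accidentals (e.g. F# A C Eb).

Db Gb Bbb

i64 is the minor tonic, borrowed from the parallel minor. In Gb major that root is Gb.
So the chord is Gb-Bbb-Db, a minor triad.
With the 64 figure the chord is in second inversion; from the bass Db upward in close position it reads Db-Gb-Bbb.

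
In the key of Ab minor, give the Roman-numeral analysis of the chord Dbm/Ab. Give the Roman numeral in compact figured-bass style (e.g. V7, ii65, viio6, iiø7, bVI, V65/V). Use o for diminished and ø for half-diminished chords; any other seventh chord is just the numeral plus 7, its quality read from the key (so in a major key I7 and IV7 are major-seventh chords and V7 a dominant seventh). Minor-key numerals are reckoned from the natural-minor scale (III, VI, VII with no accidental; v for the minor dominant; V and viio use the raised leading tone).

iv64

The pitches Db-Fb-Ab form a minor triad rooted on Db.
In Ab minor, Db is the subdominant; the diatonic minor triad there is iv.
With Ab in the bass the chord is in second inversion, so the figured bass is 64.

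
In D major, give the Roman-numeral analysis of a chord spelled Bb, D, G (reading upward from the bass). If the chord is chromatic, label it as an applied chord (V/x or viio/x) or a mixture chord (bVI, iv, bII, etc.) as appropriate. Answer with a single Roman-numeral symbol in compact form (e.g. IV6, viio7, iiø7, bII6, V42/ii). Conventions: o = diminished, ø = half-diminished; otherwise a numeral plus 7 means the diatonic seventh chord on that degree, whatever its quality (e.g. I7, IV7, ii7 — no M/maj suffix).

iv6

Stacked in thirds the chord is G-Bb-D: a minor triad on G.
G is the fourth degree of D major. This is the minor subdominant, borrowed from the parallel minor.
With Bb in the bass the chord is in first inversion, so the figured bass is 6.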